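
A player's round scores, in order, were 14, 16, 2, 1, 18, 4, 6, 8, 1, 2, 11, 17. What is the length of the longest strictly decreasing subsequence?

Negate each value so 'decreasing' becomes 'increasing', then run patience tails on the negated sequence:
-14 → extends → [-14]
-16 → replaces -14 → [-16]
-2 → extends → [-16, -2]
-1 → extends → [-16, -2, -1]
-18 → replaces -16 → [-18, -2, -1]
-4 → replaces -2 → [-18, -4, -1]
-6 → replaces -4 → [-18, -6, -1]
-8 → replaces -6 → [-18, -8, -1]
-1 → already a tail → [-18, -8, -1]
-2 → replaces -1 → [-18, -8, -2]
-11 → replaces -8 → [-18, -11, -2]
-17 → replaces -11 → [-18, -17, -2]
Three tails, so the longest strictly decreasing subsequence of the original has length 3.

3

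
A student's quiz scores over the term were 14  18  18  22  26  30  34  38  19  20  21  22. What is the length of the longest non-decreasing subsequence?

8

Let dp[i] be the length of the longest such subsequence ending at index i:
i:      1  2  3  4  5  6  7  8  9 10 11 12
a[i]:  14 18 18 22 26 30 34 38 19 20 21 22
dp:     1  2  3  4  5  6  7  8  4  5  6  7
Maximum dp value is 8.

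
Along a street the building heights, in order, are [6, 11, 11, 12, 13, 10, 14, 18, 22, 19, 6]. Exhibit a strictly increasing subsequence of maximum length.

6, 11, 12, 13, 14, 18, 22

Patience tails give the LIS length; then backtrack through the dp parents:
6 → extends → [6]
11 → extends → [6, 11]
11 → already a tail → [6, 11]
12 → extends → [6, 11, 12]
13 → extends → [6, 11, 12, 13]
10 → replaces 11 → [6, 10, 12, 13]
14 → extends → [6, 10, 12, 13, 14]
18 → extends → [6, 10, 12, 13, 14, 18]
22 → extends → [6, 10, 12, 13, 14, 18, 22]
19 → replaces 22 → [6, 10, 12, 13, 14, 18, 19]
6 → already a tail → [6, 10, 12, 13, 14, 18, 19]
Length 7; one witness is 6, 11, 12, 13, 14, 18, 22.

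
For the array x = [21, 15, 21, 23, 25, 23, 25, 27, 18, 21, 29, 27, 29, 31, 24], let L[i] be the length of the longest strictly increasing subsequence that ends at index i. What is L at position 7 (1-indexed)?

dp[i] = 1 + max{dp[j] : j<i, x[j]<x[i]} (or 1 if no such j):
i:      1  2  3  4  5  6  7  8  9 10 11 12 13 14 15
x[i]:  21 15 21 23 25 23 25 27 18 21 29 27 29 31 24
dp:     1  1  2  3  4  3  4  5  2  3  6  5  6  7  4
At index 7 the value is 4.

4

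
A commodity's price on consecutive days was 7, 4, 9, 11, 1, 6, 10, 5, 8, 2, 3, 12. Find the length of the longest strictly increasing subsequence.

4

Let dp[i] be the length of the longest such subsequence ending at index i:
i:      1  2  3  4  5  6  7  8  9 10 11 12
a[i]:   7  4  9 11  1  6 10  5  8  2  3 12
dp:     1  1  2  3  1  2  3  2  3  2  3  4
Maximum dp value is 4.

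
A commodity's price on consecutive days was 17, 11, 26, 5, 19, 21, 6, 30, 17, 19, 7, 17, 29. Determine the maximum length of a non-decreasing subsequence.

5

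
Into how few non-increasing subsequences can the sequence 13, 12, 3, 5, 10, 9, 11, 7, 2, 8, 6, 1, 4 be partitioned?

4

The minimum number of non-increasing subsequences covering a sequence equals the length of its longest strictly increasing subsequence.
LIS length is 4 (e.g. 3, 5, 10, 11), so 4 piles are needed.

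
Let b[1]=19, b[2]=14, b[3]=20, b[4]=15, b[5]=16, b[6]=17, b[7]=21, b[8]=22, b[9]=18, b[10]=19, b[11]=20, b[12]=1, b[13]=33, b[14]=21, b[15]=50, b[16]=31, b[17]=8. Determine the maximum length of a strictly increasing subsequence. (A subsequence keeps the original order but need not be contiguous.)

9

Track the smallest tail for each achievable length (strict):
19 → extends → [19]
14 → replaces 19 → [14]
20 → extends → [14, 20]
15 → replaces 20 → [14, 15]
16 → extends → [14, 15, 16]
17 → extends → [14, 15, 16, 17]
21 → extends → [14, 15, 16, 17, 21]
22 → extends → [14, 15, 16, 17, 21, 22]
18 → replaces 21 → [14, 15, 16, 17, 18, 22]
19 → replaces 22 → [14, 15, 16, 17, 18, 19]
20 → extends → [14, 15, 16, 17, 18, 19, 20]
1 → replaces 14 → [1, 15, 16, 17, 18, 19, 20]
33 → extends → [1, 15, 16, 17, 18, 19, 20, 33]
21 → replaces 33 → [1, 15, 16, 17, 18, 19, 20, 21]
50 → extends → [1, 15, 16, 17, 18, 19, 20, 21, 50]
31 → replaces 50 → [1, 15, 16, 17, 18, 19, 20, 21, 31]
8 → replaces 15 → [1, 8, 16, 17, 18, 19, 20, 21, 31]
Nine tails, so the longest strictly increasing subsequence has length 9 (e.g. 14, 15, 16, 17, 18, 19, 20, 33, 50).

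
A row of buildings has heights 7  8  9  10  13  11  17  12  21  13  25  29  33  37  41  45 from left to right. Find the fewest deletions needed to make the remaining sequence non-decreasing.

3

Fewest deletions = n − (longest non-decreasing subsequence).
Patience tails:
7 → extends → [7]
8 → extends → [7, 8]
9 → extends → [7, 8, 9]
10 → extends → [7, 8, 9, 10]
13 → extends → [7, 8, 9, 10, 13]
11 → replaces 13 → [7, 8, 9, 10, 11]
17 → extends → [7, 8, 9, 10, 11, 17]
12 → replaces 17 → [7, 8, 9, 10, 11, 12]
21 → extends → [7, 8, 9, 10, 11, 12, 21]
13 → replaces 21 → [7, 8, 9, 10, 11, 12, 13]
25 → extends → [7, 8, 9, 10, 11, 12, 13, 25]
29 → extends → [7, 8, 9, 10, 11, 12, 13, 25, 29]
33 → extends → [7, 8, 9, 10, 11, 12, 13, 25, 29, 33]
37 → extends → [7, 8, 9, 10, 11, 12, 13, 25, 29, 33, 37]
41 → extends → [7, 8, 9, 10, 11, 12, 13, 25, 29, 33, 37, 41]
45 → extends → [7, 8, 9, 10, 11, 12, 13, 25, 29, 33, 37, 41, 45]
Longest non-decreasing subsequence has length 13, so deletions = 16 − 13 = 3.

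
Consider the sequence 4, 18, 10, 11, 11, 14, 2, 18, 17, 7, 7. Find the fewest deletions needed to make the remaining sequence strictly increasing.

6

Fewest deletions = n − (longest strictly increasing subsequence).
Patience tails:
4 → extends → [4]
18 → extends → [4, 18]
10 → replaces 18 → [4, 10]
11 → extends → [4, 10, 11]
11 → already a tail → [4, 10, 11]
14 → extends → [4, 10, 11, 14]
2 → replaces 4 → [2, 10, 11, 14]
18 → extends → [2, 10, 11, 14, 18]
17 → replaces 18 → [2, 10, 11, 14, 17]
7 → replaces 10 → [2, 7, 11, 14, 17]
7 → already a tail → [2, 7, 11, 14, 17]
Longest strictly increasing subsequence has length 5, so deletions = 11 − 5 = 6.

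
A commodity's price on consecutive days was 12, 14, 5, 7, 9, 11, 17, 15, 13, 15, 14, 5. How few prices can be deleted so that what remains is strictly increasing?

Fewest deletions = n − (longest strictly increasing subsequence).
Patience tails:
12 → extends → [12]
14 → extends → [12, 14]
5 → replaces 12 → [5, 14]
7 → replaces 14 → [5, 7]
9 → extends → [5, 7, 9]
11 → extends → [5, 7, 9, 11]
17 → extends → [5, 7, 9, 11, 17]
15 → replaces 17 → [5, 7, 9, 11, 15]
13 → replaces 15 → [5, 7, 9, 11, 13]
15 → extends → [5, 7, 9, 11, 13, 15]
14 → replaces 15 → [5, 7, 9, 11, 13, 14]
5 → already a tail → [5, 7, 9, 11, 13, 14]
Longest strictly increasing subsequence has length 6, so deletions = 12 − 6 = 6.

6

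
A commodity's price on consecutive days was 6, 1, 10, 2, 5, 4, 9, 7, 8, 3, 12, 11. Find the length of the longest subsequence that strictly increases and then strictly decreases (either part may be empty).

inc[i] = longest strictly increasing subsequence ending at i; dec[i] = longest strictly decreasing subsequence starting at i:
i:      1  2  3  4  5  6  7  8  9 10 11 12
a[i]:   6  1 10  2  5  4  9  7  8  3 12 11
inc:    1  1  2  2  3  3  4  4  5  3  6  6
dec:    4  1  4  1  3  2  3  2  2  1  2  1
Best peak at i=11 (value 12): inc=6, dec=2, length 6+2−1 = 7.

7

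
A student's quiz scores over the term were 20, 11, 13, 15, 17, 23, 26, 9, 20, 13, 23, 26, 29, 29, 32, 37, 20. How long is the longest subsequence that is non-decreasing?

11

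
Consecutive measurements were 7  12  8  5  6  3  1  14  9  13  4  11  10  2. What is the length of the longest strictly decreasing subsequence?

5

Negate each value so 'decreasing' becomes 'increasing', then run patience tails on the negated sequence:
-7 → extends → [-7]
-12 → replaces -7 → [-12]
-8 → extends → [-12, -8]
-5 → extends → [-12, -8, -5]
-6 → replaces -5 → [-12, -8, -6]
-3 → extends → [-12, -8, -6, -3]
-1 → extends → [-12, -8, -6, -3, -1]
-14 → replaces -12 → [-14, -8, -6, -3, -1]
-9 → replaces -8 → [-14, -9, -6, -3, -1]
-13 → replaces -9 → [-14, -13, -6, -3, -1]
-4 → replaces -3 → [-14, -13, -6, -4, -1]
-11 → replaces -6 → [-14, -13, -11, -4, -1]
-10 → replaces -4 → [-14, -13, -11, -10, -1]
-2 → replaces -1 → [-14, -13, -11, -10, -2]
Five tails, so the longest strictly decreasing subsequence of the original has length 5.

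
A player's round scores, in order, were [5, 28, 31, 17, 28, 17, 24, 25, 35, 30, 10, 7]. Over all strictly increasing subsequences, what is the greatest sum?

106

Let S[i] be the best sum of a strictly increasing subsequence ending at i:
i:       1   2   3   4   5   6   7   8   9  10  11  12
a[i]:    5  28  31  17  28  17  24  25  35  30  10   7
S:       5  33  64  22  50  22  46  71 106 101  15  12
Maximum is 106 (e.g. 5 + 17 + 24 + 25 + 35).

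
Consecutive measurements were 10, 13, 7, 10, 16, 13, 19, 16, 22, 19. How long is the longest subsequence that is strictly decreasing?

2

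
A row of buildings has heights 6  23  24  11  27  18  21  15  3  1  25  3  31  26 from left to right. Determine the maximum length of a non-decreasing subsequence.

6

Let dp[i] be the length of the longest such subsequence ending at index i:
i:      1  2  3  4  5  6  7  8  9 10 11 12 13 14
a[i]:   6 23 24 11 27 18 21 15  3  1 25  3 31 26
dp:     1  2  3  2  4  3  4  3  1  1  5  2  6  6
Maximum dp value is 6.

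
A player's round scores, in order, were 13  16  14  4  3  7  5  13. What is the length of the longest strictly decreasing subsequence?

Negate each value so 'decreasing' becomes 'increasing', then run patience tails on the negated sequence:
-13 → extends → [-13]
-16 → replaces -13 → [-16]
-14 → extends → [-16, -14]
-4 → extends → [-16, -14, -4]
-3 → extends → [-16, -14, -4, -3]
-7 → replaces -4 → [-16, -14, -7, -3]
-5 → replaces -3 → [-16, -14, -7, -5]
-13 → replaces -7 → [-16, -14, -13, -5]
Four tails, so the longest strictly decreasing subsequence of the original has length 4.

4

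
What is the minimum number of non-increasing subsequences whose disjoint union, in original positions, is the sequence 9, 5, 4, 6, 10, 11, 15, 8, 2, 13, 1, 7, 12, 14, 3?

Place each on the leftmost legal pile:
9 → new pile 1 (tops now [9])
5 → pile 1 (tops now [5])
4 → pile 1 (tops now [4])
6 → new pile 2 (tops now [4, 6])
10 → new pile 3 (tops now [4, 6, 10])
11 → new pile 4 (tops now [4, 6, 10, 11])
15 → new pile 5 (tops now [4, 6, 10, 11, 15])
8 → pile 3 (tops now [4, 6, 8, 11, 15])
2 → pile 1 (tops now [2, 6, 8, 11, 15])
13 → pile 5 (tops now [2, 6, 8, 11, 13])
1 → pile 1 (tops now [1, 6, 8, 11, 13])
7 → pile 3 (tops now [1, 6, 7, 11, 13])
12 → pile 5 (tops now [1, 6, 7, 11, 12])
14 → new pile 6 (tops now [1, 6, 7, 11, 12, 14])
3 → pile 2 (tops now [1, 3, 7, 11, 12, 14])
Six piles.

6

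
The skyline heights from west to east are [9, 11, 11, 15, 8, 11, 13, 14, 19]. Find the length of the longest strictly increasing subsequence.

5

Let dp[i] be the length of the longest such subsequence ending at index i:
i:      1  2  3  4  5  6  7  8  9
a[i]:   9 11 11 15  8 11 13 14 19
dp:     1  2  2  3  1  2  3  4  5
Maximum dp value is 5.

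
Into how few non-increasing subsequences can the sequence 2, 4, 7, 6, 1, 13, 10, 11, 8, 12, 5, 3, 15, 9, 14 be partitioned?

Place each on the leftmost legal pile:
2 → new pile 1 (tops now [2])
4 → new pile 2 (tops now [2, 4])
7 → new pile 3 (tops now [2, 4, 7])
6 → pile 3 (tops now [2, 4, 6])
1 → pile 1 (tops now [1, 4, 6])
13 → new pile 4 (tops now [1, 4, 6, 13])
10 → pile 4 (tops now [1, 4, 6, 10])
11 → new pile 5 (tops now [1, 4, 6, 10, 11])
8 → pile 4 (tops now [1, 4, 6, 8, 11])
12 → new pile 6 (tops now [1, 4, 6, 8, 11, 12])
5 → pile 3 (tops now [1, 4, 5, 8, 11, 12])
3 → pile 2 (tops now [1, 3, 5, 8, 11, 12])
15 → new pile 7 (tops now [1, 3, 5, 8, 11, 12, 15])
9 → pile 5 (tops now [1, 3, 5, 8, 9, 12, 15])
14 → pile 7 (tops now [1, 3, 5, 8, 9, 12, 14])
Seven piles.

7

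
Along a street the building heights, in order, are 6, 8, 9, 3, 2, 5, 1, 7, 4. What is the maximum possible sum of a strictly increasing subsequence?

23

Let S[i] be the best sum of a strictly increasing subsequence ending at i:
i:      1  2  3  4  5  6  7  8  9
a[i]:   6  8  9  3  2  5  1  7  4
S:      6 14 23  3  2  8  1 15  7
Maximum is 23 (e.g. 6 + 8 + 9).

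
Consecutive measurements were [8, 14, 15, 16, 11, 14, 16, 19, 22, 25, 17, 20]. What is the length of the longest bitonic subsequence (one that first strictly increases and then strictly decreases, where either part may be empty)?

inc[i] = longest strictly increasing subsequence ending at i; dec[i] = longest strictly decreasing subsequence starting at i:
i:      1  2  3  4  5  6  7  8  9 10 11 12
a[i]:   8 14 15 16 11 14 16 19 22 25 17 20
inc:    1  2  3  4  2  3  4  5  6  7  5  6
dec:    1  2  2  2  1  1  1  2  2  2  1  1
Best peak at i=10 (value 25): inc=7, dec=2, length 7+2−1 = 8.

8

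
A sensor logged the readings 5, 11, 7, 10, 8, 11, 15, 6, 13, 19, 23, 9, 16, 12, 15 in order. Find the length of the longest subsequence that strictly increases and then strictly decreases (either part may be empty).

9

inc[i] = longest strictly increasing subsequence ending at i; dec[i] = longest strictly decreasing subsequence starting at i:
i:      1  2  3  4  5  6  7  8  9 10 11 12 13 14 15
a[i]:   5 11  7 10  8 11 15  6 13 19 23  9 16 12 15
inc:    1  2  2  3  3  4  5  2  5  6  7  4  6  5  6
dec:    1  4  2  3  2  2  3  1  2  3  3  1  2  1  1
Best peak at i=11 (value 23): inc=7, dec=3, length 7+3−1 = 9.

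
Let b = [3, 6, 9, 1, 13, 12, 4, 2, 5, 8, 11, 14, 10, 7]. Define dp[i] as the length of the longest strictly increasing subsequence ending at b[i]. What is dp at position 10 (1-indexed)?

dp[i] = 1 + max{dp[j] : j<i, b[j]<b[i]} (or 1 if no such j):
i:      1  2  3  4  5  6  7  8  9 10 11 12 13 14
b[i]:   3  6  9  1 13 12  4  2  5  8 11 14 10  7
dp:     1  2  3  1  4  4  2  2  3  4  5  6  5  4
At index 10 the value is 4.

4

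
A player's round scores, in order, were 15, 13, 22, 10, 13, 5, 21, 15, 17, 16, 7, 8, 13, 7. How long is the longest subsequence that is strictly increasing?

Track the smallest tail for each achievable length (strict):
15 → extends → [15]
13 → replaces 15 → [13]
22 → extends → [13, 22]
10 → replaces 13 → [10, 22]
13 → replaces 22 → [10, 13]
5 → replaces 10 → [5, 13]
21 → extends → [5, 13, 21]
15 → replaces 21 → [5, 13, 15]
17 → extends → [5, 13, 15, 17]
16 → replaces 17 → [5, 13, 15, 16]
7 → replaces 13 → [5, 7, 15, 16]
8 → replaces 15 → [5, 7, 8, 16]
13 → replaces 16 → [5, 7, 8, 13]
7 → already a tail → [5, 7, 8, 13]
Four tails, so the longest strictly increasing subsequence has length 4 (e.g. 10, 13, 15, 17).

4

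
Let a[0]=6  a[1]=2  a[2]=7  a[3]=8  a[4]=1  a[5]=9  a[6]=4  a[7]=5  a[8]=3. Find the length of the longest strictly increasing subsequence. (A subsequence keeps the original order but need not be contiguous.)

Let dp[i] be the length of the longest such subsequence ending at index i:
i:     0 1 2 3 4 5 6 7 8
a[i]:  6 2 7 8 1 9 4 5 3
dp:    1 1 2 3 1 4 2 3 2
Maximum dp value is 4.

4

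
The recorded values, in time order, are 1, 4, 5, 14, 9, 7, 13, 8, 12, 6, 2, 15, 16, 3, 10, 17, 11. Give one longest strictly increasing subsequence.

1, 4, 5, 7, 8, 12, 15, 16, 17

Patience tails give the LIS length; then backtrack through the dp parents:
1 → extends → [1]
4 → extends → [1, 4]
5 → extends → [1, 4, 5]
14 → extends → [1, 4, 5, 14]
9 → replaces 14 → [1, 4, 5, 9]
7 → replaces 9 → [1, 4, 5, 7]
13 → extends → [1, 4, 5, 7, 13]
8 → replaces 13 → [1, 4, 5, 7, 8]
12 → extends → [1, 4, 5, 7, 8, 12]
6 → replaces 7 → [1, 4, 5, 6, 8, 12]
2 → replaces 4 → [1, 2, 5, 6, 8, 12]
15 → extends → [1, 2, 5, 6, 8, 12, 15]
16 → extends → [1, 2, 5, 6, 8, 12, 15, 16]
3 → replaces 5 → [1, 2, 3, 6, 8, 12, 15, 16]
10 → replaces 12 → [1, 2, 3, 6, 8, 10, 15, 16]
17 → extends → [1, 2, 3, 6, 8, 10, 15, 16, 17]
11 → replaces 15 → [1, 2, 3, 6, 8, 10, 11, 16, 17]
Length 9; one witness is 1, 4, 5, 7, 8, 12, 15, 16, 17.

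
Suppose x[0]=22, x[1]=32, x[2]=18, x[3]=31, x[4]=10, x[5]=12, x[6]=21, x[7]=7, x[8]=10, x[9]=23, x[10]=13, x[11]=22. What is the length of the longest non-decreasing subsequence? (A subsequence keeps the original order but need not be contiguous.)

4

Track the smallest tail for each achievable length (allowing ties):
22 → extends → [22]
32 → extends → [22, 32]
18 → replaces 22 → [18, 32]
31 → replaces 32 → [18, 31]
10 → replaces 18 → [10, 31]
12 → replaces 31 → [10, 12]
21 → extends → [10, 12, 21]
7 → replaces 10 → [7, 12, 21]
10 → replaces 12 → [7, 10, 21]
23 → extends → [7, 10, 21, 23]
13 → replaces 21 → [7, 10, 13, 23]
22 → replaces 23 → [7, 10, 13, 22]
Four tails, so the longest non-decreasing subsequence has length 4 (e.g. 10, 12, 21, 23).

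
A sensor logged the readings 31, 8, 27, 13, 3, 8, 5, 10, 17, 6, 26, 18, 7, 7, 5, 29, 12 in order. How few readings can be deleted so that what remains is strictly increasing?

Fewest deletions = n − (longest strictly increasing subsequence).
i:      1  2  3  4  5  6  7  8  9 10 11 12 13 14 15 16 17
a[i]:  31  8 27 13  3  8  5 10 17  6 26 18  7  7  5 29 12
dp:     1  1  2  2  1  2  2  3  4  3  5  5  4  4  2  6  5
max dp = 6, so deletions = 17 − 6 = 11.

11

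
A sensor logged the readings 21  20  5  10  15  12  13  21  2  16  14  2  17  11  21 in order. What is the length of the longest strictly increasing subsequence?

Track the smallest tail for each achievable length (strict):
21 → extends → [21]
20 → replaces 21 → [20]
5 → replaces 20 → [5]
10 → extends → [5, 10]
15 → extends → [5, 10, 15]
12 → replaces 15 → [5, 10, 12]
13 → extends → [5, 10, 12, 13]
21 → extends → [5, 10, 12, 13, 21]
2 → replaces 5 → [2, 10, 12, 13, 21]
16 → replaces 21 → [2, 10, 12, 13, 16]
14 → replaces 16 → [2, 10, 12, 13, 14]
2 → already a tail → [2, 10, 12, 13, 14]
17 → extends → [2, 10, 12, 13, 14, 17]
11 → replaces 12 → [2, 10, 11, 13, 14, 17]
21 → extends → [2, 10, 11, 13, 14, 17, 21]
Seven tails, so the longest strictly increasing subsequence has length 7 (e.g. 5, 10, 12, 13, 16, 17, 21).

7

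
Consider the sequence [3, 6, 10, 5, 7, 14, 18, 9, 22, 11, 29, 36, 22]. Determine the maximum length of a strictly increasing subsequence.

Track the smallest tail for each achievable length (strict):
3 → extends → [3]
6 → extends → [3, 6]
10 → extends → [3, 6, 10]
5 → replaces 6 → [3, 5, 10]
7 → replaces 10 → [3, 5, 7]
14 → extends → [3, 5, 7, 14]
18 → extends → [3, 5, 7, 14, 18]
9 → replaces 14 → [3, 5, 7, 9, 18]
22 → extends → [3, 5, 7, 9, 18, 22]
11 → replaces 18 → [3, 5, 7, 9, 11, 22]
29 → extends → [3, 5, 7, 9, 11, 22, 29]
36 → extends → [3, 5, 7, 9, 11, 22, 29, 36]
22 → already a tail → [3, 5, 7, 9, 11, 22, 29, 36]
Eight tails, so the longest strictly increasing subsequence has length 8 (e.g. 3, 6, 10, 14, 18, 22, 29, 36).

8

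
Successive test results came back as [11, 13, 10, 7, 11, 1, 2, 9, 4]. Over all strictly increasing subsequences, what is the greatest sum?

Let S[i] be the best sum of a strictly increasing subsequence ending at i:
i:      1  2  3  4  5  6  7  8  9
a[i]:  11 13 10  7 11  1  2  9  4
S:     11 24 10  7 21  1  3 16  7
Maximum is 24 (e.g. 11 + 13).

24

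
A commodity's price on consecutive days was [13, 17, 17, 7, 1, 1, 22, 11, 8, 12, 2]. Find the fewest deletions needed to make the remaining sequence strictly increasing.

Fewest deletions = n − (longest strictly increasing subsequence).
Patience tails:
13 → extends → [13]
17 → extends → [13, 17]
17 → already a tail → [13, 17]
7 → replaces 13 → [7, 17]
1 → replaces 7 → [1, 17]
1 → already a tail → [1, 17]
22 → extends → [1, 17, 22]
11 → replaces 17 → [1, 11, 22]
8 → replaces 11 → [1, 8, 22]
12 → replaces 22 → [1, 8, 12]
2 → replaces 8 → [1, 2, 12]
Longest strictly increasing subsequence has length 3, so deletions = 11 − 3 = 8.

8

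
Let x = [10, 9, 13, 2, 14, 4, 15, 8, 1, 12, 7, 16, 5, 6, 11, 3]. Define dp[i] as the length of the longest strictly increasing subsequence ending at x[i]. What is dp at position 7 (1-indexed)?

4

dp[i] = 1 + max{dp[j] : j<i, x[j]<x[i]} (or 1 if no such j):
i:      1  2  3  4  5  6  7  8  9 10 11 12 13 14 15 16
x[i]:  10  9 13  2 14  4 15  8  1 12  7 16  5  6 11  3
dp:     1  1  2  1  3  2  4  3  1  4  3  5  3  4  5  2
At index 7 the value is 4.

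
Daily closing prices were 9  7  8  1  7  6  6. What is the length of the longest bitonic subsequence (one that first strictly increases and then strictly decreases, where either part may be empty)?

inc[i] = longest strictly increasing subsequence ending at i; dec[i] = longest strictly decreasing subsequence starting at i:
i:     1 2 3 4 5 6 7
a[i]:  9 7 8 1 7 6 6
inc:   1 1 2 1 2 2 2
dec:   4 2 3 1 2 1 1
Best peak at i=1 (value 9): inc=1, dec=4, length 1+4−1 = 4.

4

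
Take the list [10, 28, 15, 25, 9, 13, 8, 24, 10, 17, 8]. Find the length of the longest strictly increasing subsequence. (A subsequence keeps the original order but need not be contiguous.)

3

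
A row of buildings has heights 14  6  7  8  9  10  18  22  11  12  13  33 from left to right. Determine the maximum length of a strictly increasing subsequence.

9

Let dp[i] be the length of the longest such subsequence ending at index i:
i:      1  2  3  4  5  6  7  8  9 10 11 12
a[i]:  14  6  7  8  9 10 18 22 11 12 13 33
dp:     1  1  2  3  4  5  6  7  6  7  8  9
Maximum dp value is 9.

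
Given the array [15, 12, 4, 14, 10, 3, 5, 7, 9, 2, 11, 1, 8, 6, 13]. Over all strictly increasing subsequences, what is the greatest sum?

49

Let S[i] be the best sum of a strictly increasing subsequence ending at i:
i:      1  2  3  4  5  6  7  8  9 10 11 12 13 14 15
a[i]:  15 12  4 14 10  3  5  7  9  2 11  1  8  6 13
S:     15 12  4 26 14  3  9 16 25  2 36  1 24 15 49
Maximum is 49 (e.g. 4 + 5 + 7 + 9 + 11 + 13).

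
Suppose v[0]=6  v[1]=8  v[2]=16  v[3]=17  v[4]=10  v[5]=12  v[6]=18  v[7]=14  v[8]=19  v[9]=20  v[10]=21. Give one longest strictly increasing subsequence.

Patience tails give the LIS length; then backtrack through the dp parents:
6 → extends → [6]
8 → extends → [6, 8]
16 → extends → [6, 8, 16]
17 → extends → [6, 8, 16, 17]
10 → replaces 16 → [6, 8, 10, 17]
12 → replaces 17 → [6, 8, 10, 12]
18 → extends → [6, 8, 10, 12, 18]
14 → replaces 18 → [6, 8, 10, 12, 14]
19 → extends → [6, 8, 10, 12, 14, 19]
20 → extends → [6, 8, 10, 12, 14, 19, 20]
21 → extends → [6, 8, 10, 12, 14, 19, 20, 21]
Length 8; one witness is 6, 8, 16, 17, 18, 19, 20, 21.

6, 8, 16, 17, 18, 19, 20, 21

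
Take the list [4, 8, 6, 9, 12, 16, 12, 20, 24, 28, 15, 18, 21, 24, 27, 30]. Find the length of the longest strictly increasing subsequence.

10

Track the smallest tail for each achievable length (strict):
4 → extends → [4]
8 → extends → [4, 8]
6 → replaces 8 → [4, 6]
9 → extends → [4, 6, 9]
12 → extends → [4, 6, 9, 12]
16 → extends → [4, 6, 9, 12, 16]
12 → already a tail → [4, 6, 9, 12, 16]
20 → extends → [4, 6, 9, 12, 16, 20]
24 → extends → [4, 6, 9, 12, 16, 20, 24]
28 → extends → [4, 6, 9, 12, 16, 20, 24, 28]
15 → replaces 16 → [4, 6, 9, 12, 15, 20, 24, 28]
18 → replaces 20 → [4, 6, 9, 12, 15, 18, 24, 28]
21 → replaces 24 → [4, 6, 9, 12, 15, 18, 21, 28]
24 → replaces 28 → [4, 6, 9, 12, 15, 18, 21, 24]
27 → extends → [4, 6, 9, 12, 15, 18, 21, 24, 27]
30 → extends → [4, 6, 9, 12, 15, 18, 21, 24, 27, 30]
Ten tails, so the longest strictly increasing subsequence has length 10 (e.g. 4, 8, 9, 12, 16, 20, 21, 24, 27, 30).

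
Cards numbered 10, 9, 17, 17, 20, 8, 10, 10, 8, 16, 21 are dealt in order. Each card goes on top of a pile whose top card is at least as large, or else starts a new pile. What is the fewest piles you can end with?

The minimum number of non-increasing subsequences covering a sequence equals the length of its longest strictly increasing subsequence.
LIS length is 4 (e.g. 10, 17, 20, 21), so 4 piles are needed.

4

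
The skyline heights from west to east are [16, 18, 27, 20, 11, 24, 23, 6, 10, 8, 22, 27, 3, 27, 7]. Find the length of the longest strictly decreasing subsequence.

6

Negate each value so 'decreasing' becomes 'increasing', then run patience tails on the negated sequence:
-16 → extends → [-16]
-18 → replaces -16 → [-18]
-27 → replaces -18 → [-27]
-20 → extends → [-27, -20]
-11 → extends → [-27, -20, -11]
-24 → replaces -20 → [-27, -24, -11]
-23 → replaces -11 → [-27, -24, -23]
-6 → extends → [-27, -24, -23, -6]
-10 → replaces -6 → [-27, -24, -23, -10]
-8 → extends → [-27, -24, -23, -10, -8]
-22 → replaces -10 → [-27, -24, -23, -22, -8]
-27 → already a tail → [-27, -24, -23, -22, -8]
-3 → extends → [-27, -24, -23, -22, -8, -3]
-27 → already a tail → [-27, -24, -23, -22, -8, -3]
-7 → replaces -3 → [-27, -24, -23, -22, -8, -7]
Six tails, so the longest strictly decreasing subsequence of the original has length 6.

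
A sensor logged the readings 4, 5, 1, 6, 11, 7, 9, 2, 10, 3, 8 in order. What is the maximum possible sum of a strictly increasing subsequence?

Let S[i] be the best sum of a strictly increasing subsequence ending at i:
i:      1  2  3  4  5  6  7  8  9 10 11
a[i]:   4  5  1  6 11  7  9  2 10  3  8
S:      4  9  1 15 26 22 31  3 41  6 30
Maximum is 41 (e.g. 4 + 5 + 6 + 7 + 9 + 10).

41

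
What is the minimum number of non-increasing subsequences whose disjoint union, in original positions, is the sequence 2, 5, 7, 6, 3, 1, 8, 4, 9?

5

The minimum number of non-increasing subsequences covering a sequence equals the length of its longest strictly increasing subsequence.
LIS length is 5 (e.g. 2, 5, 7, 8, 9), so 5 piles are needed.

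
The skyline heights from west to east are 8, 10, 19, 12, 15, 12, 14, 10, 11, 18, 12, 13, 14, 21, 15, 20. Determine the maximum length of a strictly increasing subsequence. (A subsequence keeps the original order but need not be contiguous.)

Track the smallest tail for each achievable length (strict):
8 → extends → [8]
10 → extends → [8, 10]
19 → extends → [8, 10, 19]
12 → replaces 19 → [8, 10, 12]
15 → extends → [8, 10, 12, 15]
12 → already a tail → [8, 10, 12, 15]
14 → replaces 15 → [8, 10, 12, 14]
10 → already a tail → [8, 10, 12, 14]
11 → replaces 12 → [8, 10, 11, 14]
18 → extends → [8, 10, 11, 14, 18]
12 → replaces 14 → [8, 10, 11, 12, 18]
13 → replaces 18 → [8, 10, 11, 12, 13]
14 → extends → [8, 10, 11, 12, 13, 14]
21 → extends → [8, 10, 11, 12, 13, 14, 21]
15 → replaces 21 → [8, 10, 11, 12, 13, 14, 15]
20 → extends → [8, 10, 11, 12, 13, 14, 15, 20]
Eight tails, so the longest strictly increasing subsequence has length 8 (e.g. 8, 10, 11, 12, 13, 14, 15, 20).

8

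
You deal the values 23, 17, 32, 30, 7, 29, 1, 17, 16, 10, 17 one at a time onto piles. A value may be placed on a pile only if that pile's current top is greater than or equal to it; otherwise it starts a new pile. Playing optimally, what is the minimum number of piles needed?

The minimum number of non-increasing subsequences covering a sequence equals the length of its longest strictly increasing subsequence.
LIS length is 3 (e.g. 7, 16, 17), so 3 piles are needed.

3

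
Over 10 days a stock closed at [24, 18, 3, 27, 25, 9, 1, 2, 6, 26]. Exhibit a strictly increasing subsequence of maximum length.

Patience tails give the LIS length; then backtrack through the dp parents:
24 → extends → [24]
18 → replaces 24 → [18]
3 → replaces 18 → [3]
27 → extends → [3, 27]
25 → replaces 27 → [3, 25]
9 → replaces 25 → [3, 9]
1 → replaces 3 → [1, 9]
2 → replaces 9 → [1, 2]
6 → extends → [1, 2, 6]
26 → extends → [1, 2, 6, 26]
Length 4; one witness is 1, 2, 6, 26.

1, 2, 6, 26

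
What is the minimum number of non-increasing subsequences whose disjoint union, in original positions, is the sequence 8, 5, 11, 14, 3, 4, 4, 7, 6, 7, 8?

5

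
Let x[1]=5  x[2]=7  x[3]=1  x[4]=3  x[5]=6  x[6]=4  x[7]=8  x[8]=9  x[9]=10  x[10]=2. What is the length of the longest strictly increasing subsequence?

6

Let dp[i] be the length of the longest such subsequence ending at index i:
i:      1  2  3  4  5  6  7  8  9 10
x[i]:   5  7  1  3  6  4  8  9 10  2
dp:     1  2  1  2  3  3  4  5  6  2
Maximum dp value is 6.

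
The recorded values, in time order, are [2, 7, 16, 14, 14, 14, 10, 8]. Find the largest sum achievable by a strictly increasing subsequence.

Let S[i] be the best sum of a strictly increasing subsequence ending at i:
i:      1  2  3  4  5  6  7  8
a[i]:   2  7 16 14 14 14 10  8
S:      2  9 25 23 23 23 19 17
Maximum is 25 (e.g. 2 + 7 + 16).

25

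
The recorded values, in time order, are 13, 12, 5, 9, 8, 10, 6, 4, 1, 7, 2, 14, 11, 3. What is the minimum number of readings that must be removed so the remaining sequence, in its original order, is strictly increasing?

10

Fewest deletions = n − (longest strictly increasing subsequence).
Patience tails:
13 → extends → [13]
12 → replaces 13 → [12]
5 → replaces 12 → [5]
9 → extends → [5, 9]
8 → replaces 9 → [5, 8]
10 → extends → [5, 8, 10]
6 → replaces 8 → [5, 6, 10]
4 → replaces 5 → [4, 6, 10]
1 → replaces 4 → [1, 6, 10]
7 → replaces 10 → [1, 6, 7]
2 → replaces 6 → [1, 2, 7]
14 → extends → [1, 2, 7, 14]
11 → replaces 14 → [1, 2, 7, 11]
3 → replaces 7 → [1, 2, 3, 11]
Longest strictly increasing subsequence has length 4, so deletions = 14 − 4 = 10.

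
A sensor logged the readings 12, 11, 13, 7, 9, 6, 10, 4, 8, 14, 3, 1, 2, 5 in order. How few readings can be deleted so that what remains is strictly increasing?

Fewest deletions = n − (longest strictly increasing subsequence).
i:      1  2  3  4  5  6  7  8  9 10 11 12 13 14
a[i]:  12 11 13  7  9  6 10  4  8 14  3  1  2  5
dp:     1  1  2  1  2  1  3  1  2  4  1  1  2  3
max dp = 4, so deletions = 14 − 4 = 10.

10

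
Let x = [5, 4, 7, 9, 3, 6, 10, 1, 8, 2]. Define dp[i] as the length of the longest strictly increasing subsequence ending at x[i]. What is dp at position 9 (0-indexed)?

2

dp[i] = 1 + max{dp[j] : j<i, x[j]<x[i]} (or 1 if no such j):
i:      0  1  2  3  4  5  6  7  8  9
x[i]:   5  4  7  9  3  6 10  1  8  2
dp:     1  1  2  3  1  2  4  1  3  2
At index 9 the value is 2.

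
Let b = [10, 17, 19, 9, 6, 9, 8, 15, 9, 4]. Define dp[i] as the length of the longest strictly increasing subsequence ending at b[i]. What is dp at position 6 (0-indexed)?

2

dp[i] = 1 + max{dp[j] : j<i, b[j]<b[i]} (or 1 if no such j):
i:      0  1  2  3  4  5  6  7  8  9
b[i]:  10 17 19  9  6  9  8 15  9  4
dp:     1  2  3  1  1  2  2  3  3  1
At index 6 the value is 2.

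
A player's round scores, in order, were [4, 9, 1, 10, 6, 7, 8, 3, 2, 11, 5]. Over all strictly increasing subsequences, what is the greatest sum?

Let S[i] be the best sum of a strictly increasing subsequence ending at i:
i:      1  2  3  4  5  6  7  8  9 10 11
a[i]:   4  9  1 10  6  7  8  3  2 11  5
S:      4 13  1 23 10 17 25  4  3 36  9
Maximum is 36 (e.g. 4 + 6 + 7 + 8 + 11).

36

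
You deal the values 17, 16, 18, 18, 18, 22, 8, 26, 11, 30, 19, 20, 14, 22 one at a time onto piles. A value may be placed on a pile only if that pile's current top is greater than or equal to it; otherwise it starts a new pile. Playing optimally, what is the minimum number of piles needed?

Place each on the leftmost legal pile:
17 → new pile 1 (tops now [17])
16 → pile 1 (tops now [16])
18 → new pile 2 (tops now [16, 18])
18 → pile 2 (tops now [16, 18])
18 → pile 2 (tops now [16, 18])
22 → new pile 3 (tops now [16, 18, 22])
8 → pile 1 (tops now [8, 18, 22])
26 → new pile 4 (tops now [8, 18, 22, 26])
11 → pile 2 (tops now [8, 11, 22, 26])
30 → new pile 5 (tops now [8, 11, 22, 26, 30])
19 → pile 3 (tops now [8, 11, 19, 26, 30])
20 → pile 4 (tops now [8, 11, 19, 20, 30])
14 → pile 3 (tops now [8, 11, 14, 20, 30])
22 → pile 5 (tops now [8, 11, 14, 20, 22])
Five piles.

5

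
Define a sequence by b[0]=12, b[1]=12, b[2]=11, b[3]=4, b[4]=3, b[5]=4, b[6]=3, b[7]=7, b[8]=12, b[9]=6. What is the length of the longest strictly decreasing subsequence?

4

Let dp[i] be the longest strictly decreasing subsequence ending at i:
i:      0  1  2  3  4  5  6  7  8  9
b[i]:  12 12 11  4  3  4  3  7 12  6
dp:     1  1  2  3  4  3  4  3  1  4
Maximum is 4.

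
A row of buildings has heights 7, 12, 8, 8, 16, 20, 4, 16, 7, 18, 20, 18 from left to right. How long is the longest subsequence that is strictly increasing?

5

Let dp[i] be the length of the longest such subsequence ending at index i:
i:      1  2  3  4  5  6  7  8  9 10 11 12
a[i]:   7 12  8  8 16 20  4 16  7 18 20 18
dp:     1  2  2  2  3  4  1  3  2  4  5  4
Maximum dp value is 5.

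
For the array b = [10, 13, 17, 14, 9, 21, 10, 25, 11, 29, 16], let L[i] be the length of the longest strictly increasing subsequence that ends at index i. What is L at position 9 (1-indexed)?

dp[i] = 1 + max{dp[j] : j<i, b[j]<b[i]} (or 1 if no such j):
i:      1  2  3  4  5  6  7  8  9 10 11
b[i]:  10 13 17 14  9 21 10 25 11 29 16
dp:     1  2  3  3  1  4  2  5  3  6  4
At index 9 the value is 3.

3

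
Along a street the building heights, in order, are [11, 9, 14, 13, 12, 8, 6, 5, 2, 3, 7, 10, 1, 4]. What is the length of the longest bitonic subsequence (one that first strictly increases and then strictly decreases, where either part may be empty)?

inc[i] = longest strictly increasing subsequence ending at i; dec[i] = longest strictly decreasing subsequence starting at i:
i:      1  2  3  4  5  6  7  8  9 10 11 12 13 14
a[i]:  11  9 14 13 12  8  6  5  2  3  7 10  1  4
inc:    1  1  2  2  2  1  1  1  1  2  3  4  1  3
dec:    7  6  8  7  6  5  4  3  2  2  2  2  1  1
Best peak at i=3 (value 14): inc=2, dec=8, length 2+8−1 = 9.

9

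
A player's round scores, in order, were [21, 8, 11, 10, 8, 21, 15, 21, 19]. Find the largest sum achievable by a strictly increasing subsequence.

55

Let S[i] be the best sum of a strictly increasing subsequence ending at i:
i:      1  2  3  4  5  6  7  8  9
a[i]:  21  8 11 10  8 21 15 21 19
S:     21  8 19 18  8 40 34 55 53
Maximum is 55 (e.g. 8 + 11 + 15 + 21).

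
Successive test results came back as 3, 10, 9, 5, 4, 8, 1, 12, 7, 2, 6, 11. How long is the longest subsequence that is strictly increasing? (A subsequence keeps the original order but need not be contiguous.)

4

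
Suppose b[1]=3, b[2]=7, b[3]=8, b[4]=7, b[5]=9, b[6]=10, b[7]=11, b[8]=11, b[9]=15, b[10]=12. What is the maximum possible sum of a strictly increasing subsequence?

63

Let S[i] be the best sum of a strictly increasing subsequence ending at i:
i:      1  2  3  4  5  6  7  8  9 10
b[i]:   3  7  8  7  9 10 11 11 15 12
S:      3 10 18 10 27 37 48 48 63 60
Maximum is 63 (e.g. 3 + 7 + 8 + 9 + 10 + 11 + 15).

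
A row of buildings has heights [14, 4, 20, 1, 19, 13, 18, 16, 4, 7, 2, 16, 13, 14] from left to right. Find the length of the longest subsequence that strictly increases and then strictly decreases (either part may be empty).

inc[i] = longest strictly increasing subsequence ending at i; dec[i] = longest strictly decreasing subsequence starting at i:
i:      1  2  3  4  5  6  7  8  9 10 11 12 13 14
a[i]:  14  4 20  1 19 13 18 16  4  7  2 16 13 14
inc:    1  1  2  1  2  2  3  3  2  3  2  4  4  5
dec:    4  2  6  1  5  3  4  3  2  2  1  2  1  1
Best peak at i=3 (value 20): inc=2, dec=6, length 2+6−1 = 7.

7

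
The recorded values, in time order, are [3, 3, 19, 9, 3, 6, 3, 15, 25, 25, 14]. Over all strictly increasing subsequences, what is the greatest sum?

Let S[i] be the best sum of a strictly increasing subsequence ending at i:
i:      1  2  3  4  5  6  7  8  9 10 11
a[i]:   3  3 19  9  3  6  3 15 25 25 14
S:      3  3 22 12  3  9  3 27 52 52 26
Maximum is 52 (e.g. 3 + 9 + 15 + 25).

52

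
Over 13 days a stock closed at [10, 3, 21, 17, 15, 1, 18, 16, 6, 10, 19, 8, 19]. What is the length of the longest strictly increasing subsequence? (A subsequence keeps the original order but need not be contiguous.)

4

Let dp[i] be the length of the longest such subsequence ending at index i:
i:      1  2  3  4  5  6  7  8  9 10 11 12 13
a[i]:  10  3 21 17 15  1 18 16  6 10 19  8 19
dp:     1  1  2  2  2  1  3  3  2  3  4  3  4
Maximum dp value is 4.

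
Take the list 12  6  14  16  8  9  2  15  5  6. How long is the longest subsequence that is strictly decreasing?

3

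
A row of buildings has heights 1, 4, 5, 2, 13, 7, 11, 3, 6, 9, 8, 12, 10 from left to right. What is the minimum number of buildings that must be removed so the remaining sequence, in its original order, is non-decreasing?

7

Fewest deletions = n − (longest non-decreasing subsequence).
Patience tails:
1 → extends → [1]
4 → extends → [1, 4]
5 → extends → [1, 4, 5]
2 → replaces 4 → [1, 2, 5]
13 → extends → [1, 2, 5, 13]
7 → replaces 13 → [1, 2, 5, 7]
11 → extends → [1, 2, 5, 7, 11]
3 → replaces 5 → [1, 2, 3, 7, 11]
6 → replaces 7 → [1, 2, 3, 6, 11]
9 → replaces 11 → [1, 2, 3, 6, 9]
8 → replaces 9 → [1, 2, 3, 6, 8]
12 → extends → [1, 2, 3, 6, 8, 12]
10 → replaces 12 → [1, 2, 3, 6, 8, 10]
Longest non-decreasing subsequence has length 6, so deletions = 13 − 6 = 7.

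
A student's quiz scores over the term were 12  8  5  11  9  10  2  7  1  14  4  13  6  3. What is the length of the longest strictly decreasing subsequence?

6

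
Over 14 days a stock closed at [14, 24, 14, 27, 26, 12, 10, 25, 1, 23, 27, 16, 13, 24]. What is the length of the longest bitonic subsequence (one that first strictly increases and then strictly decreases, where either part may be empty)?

inc[i] = longest strictly increasing subsequence ending at i; dec[i] = longest strictly decreasing subsequence starting at i:
i:      1  2  3  4  5  6  7  8  9 10 11 12 13 14
a[i]:  14 24 14 27 26 12 10 25  1 23 27 16 13 24
inc:    1  2  1  3  3  1  1  3  1  2  4  2  2  3
dec:    4  5  4  6  5  3  2  4  1  3  3  2  1  1
Best peak at i=4 (value 27): inc=3, dec=6, length 3+6−1 = 8.

8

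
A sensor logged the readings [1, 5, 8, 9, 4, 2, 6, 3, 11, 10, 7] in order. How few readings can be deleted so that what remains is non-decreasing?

6

Fewest deletions = n − (longest non-decreasing subsequence).
Patience tails:
1 → extends → [1]
5 → extends → [1, 5]
8 → extends → [1, 5, 8]
9 → extends → [1, 5, 8, 9]
4 → replaces 5 → [1, 4, 8, 9]
2 → replaces 4 → [1, 2, 8, 9]
6 → replaces 8 → [1, 2, 6, 9]
3 → replaces 6 → [1, 2, 3, 9]
11 → extends → [1, 2, 3, 9, 11]
10 → replaces 11 → [1, 2, 3, 9, 10]
7 → replaces 9 → [1, 2, 3, 7, 10]
Longest non-decreasing subsequence has length 5, so deletions = 11 − 5 = 6.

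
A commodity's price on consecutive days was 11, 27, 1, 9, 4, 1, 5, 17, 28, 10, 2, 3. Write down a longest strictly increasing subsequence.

Patience tails give the LIS length; then backtrack through the dp parents:
11 → extends → [11]
27 → extends → [11, 27]
1 → replaces 11 → [1, 27]
9 → replaces 27 → [1, 9]
4 → replaces 9 → [1, 4]
1 → already a tail → [1, 4]
5 → extends → [1, 4, 5]
17 → extends → [1, 4, 5, 17]
28 → extends → [1, 4, 5, 17, 28]
10 → replaces 17 → [1, 4, 5, 10, 28]
2 → replaces 4 → [1, 2, 5, 10, 28]
3 → replaces 5 → [1, 2, 3, 10, 28]
Length 5; one witness is 1, 4, 5, 17, 28.

1, 4, 5, 17, 28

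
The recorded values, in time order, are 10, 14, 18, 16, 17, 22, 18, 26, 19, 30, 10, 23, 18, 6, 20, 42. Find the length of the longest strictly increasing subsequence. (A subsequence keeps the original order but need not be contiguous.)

Track the smallest tail for each achievable length (strict):
10 → extends → [10]
14 → extends → [10, 14]
18 → extends → [10, 14, 18]
16 → replaces 18 → [10, 14, 16]
17 → extends → [10, 14, 16, 17]
22 → extends → [10, 14, 16, 17, 22]
18 → replaces 22 → [10, 14, 16, 17, 18]
26 → extends → [10, 14, 16, 17, 18, 26]
19 → replaces 26 → [10, 14, 16, 17, 18, 19]
30 → extends → [10, 14, 16, 17, 18, 19, 30]
10 → already a tail → [10, 14, 16, 17, 18, 19, 30]
23 → replaces 30 → [10, 14, 16, 17, 18, 19, 23]
18 → already a tail → [10, 14, 16, 17, 18, 19, 23]
6 → replaces 10 → [6, 14, 16, 17, 18, 19, 23]
20 → replaces 23 → [6, 14, 16, 17, 18, 19, 20]
42 → extends → [6, 14, 16, 17, 18, 19, 20, 42]
Eight tails, so the longest strictly increasing subsequence has length 8 (e.g. 10, 14, 16, 17, 22, 26, 30, 42).

8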